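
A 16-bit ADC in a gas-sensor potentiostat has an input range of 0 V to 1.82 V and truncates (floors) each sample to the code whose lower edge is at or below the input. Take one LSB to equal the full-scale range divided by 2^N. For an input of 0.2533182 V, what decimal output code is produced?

V_FS = 1.82 V. LSB = 1.82 V / 2^16 ≈ 27.77 µV.
(V_in − V_min) × 2^16/range = (0.2533182 − (0)) × 65536/1.82 = 9121.682.
Floor → code = 9121.

9121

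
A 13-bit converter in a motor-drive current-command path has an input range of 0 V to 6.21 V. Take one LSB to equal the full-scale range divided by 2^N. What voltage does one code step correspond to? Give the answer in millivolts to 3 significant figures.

0.758 mV

Range is 6.21 V.
There are 2^13 = 8192 steps.
One LSB is 6.21 V / 8192 = 0.758 mV.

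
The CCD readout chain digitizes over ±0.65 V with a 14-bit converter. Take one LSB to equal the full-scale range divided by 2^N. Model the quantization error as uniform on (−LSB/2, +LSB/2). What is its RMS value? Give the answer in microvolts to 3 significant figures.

22.9 µV

Range = 0.65 − (-0.65) = 1.3 V.
LSB = 1.3 V ÷ 2^14 = 1.3/16384 V = 79.346 µV.
V_rms = LSB/√12 = 79.346 µV / √12 = 22.9 µV.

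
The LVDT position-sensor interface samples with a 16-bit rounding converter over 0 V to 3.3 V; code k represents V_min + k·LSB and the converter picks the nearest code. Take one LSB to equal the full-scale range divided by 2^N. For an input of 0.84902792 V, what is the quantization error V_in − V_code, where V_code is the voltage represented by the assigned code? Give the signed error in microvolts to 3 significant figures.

+9.06 µV

Span = 3.3 V. LSB = 3.3 V / 2^16 ≈ 50.35 µV.
Position in LSBs: (0.84902792 − (0)) × 65536/3.3 = 16861.1799; rounding gives k = 16861.
V_code = V_min + k × range/2^16 = 0 + 16861 × 3.3/65536 = 0.84901885986 V.
e = 0.84902792 − (0.84901885986) = +9.06 µV.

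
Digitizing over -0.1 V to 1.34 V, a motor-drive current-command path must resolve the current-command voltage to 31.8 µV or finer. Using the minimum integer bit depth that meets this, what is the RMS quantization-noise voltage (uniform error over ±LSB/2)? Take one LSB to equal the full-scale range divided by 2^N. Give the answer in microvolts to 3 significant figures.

Range = 1.34 − (-0.1) = 1.44 V.
Levels needed ≥ 1.44/31.8 µV = 45280. 2^16 = 65536 suffices, so N_min = 16.
Step size = 1.44/65536 V = 21.973 µV.
σ_q = LSB/√12 = 21.973 µV/3.4641 = 6.34 µV.

6.34 µV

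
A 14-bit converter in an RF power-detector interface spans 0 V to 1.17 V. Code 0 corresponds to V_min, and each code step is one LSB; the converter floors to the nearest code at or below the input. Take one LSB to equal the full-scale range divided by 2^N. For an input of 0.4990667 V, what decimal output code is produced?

6988

Full-scale range = 1.17 V. LSB = 1.17 V / 2^14 ≈ 71.41 µV.
code = ⌊(V_in − V_min)/LSB⌋ = ⌊(V_in − V_min) × 2^14 / range⌋
     = ⌊(0.4990667 − (0)) × 16384 / 1.17⌋ = ⌊0.4990667 × 16384/1.17⌋
     = ⌊6988.640⌋ = 6988.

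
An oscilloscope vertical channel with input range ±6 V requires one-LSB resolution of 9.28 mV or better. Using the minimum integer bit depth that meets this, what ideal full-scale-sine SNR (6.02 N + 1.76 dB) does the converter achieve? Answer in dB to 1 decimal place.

Range = 6 − (-6) = 12 V.
Required number of levels: 12/9.28 mV = 1293.1; smallest N with 2^N ≥ that is 11.
Ideal SNR at N = 11: 6.02·11 + 1.76 = 68.0 dB.

68.0 dB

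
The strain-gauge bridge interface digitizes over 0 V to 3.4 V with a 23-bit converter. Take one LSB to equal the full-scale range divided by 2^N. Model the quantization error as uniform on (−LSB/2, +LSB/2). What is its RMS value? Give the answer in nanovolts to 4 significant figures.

Full-scale range = 3.4 V.
Step size = 3.4/8388608 V = 405.312 nV.
σ_q = LSB/√12 = 405.312 nV/3.4641 = 117.0 nV.

117.0 nV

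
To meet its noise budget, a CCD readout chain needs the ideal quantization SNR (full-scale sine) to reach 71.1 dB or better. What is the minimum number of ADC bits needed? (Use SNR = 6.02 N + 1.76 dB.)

12 bits

6.02 N + 1.76 ≥ 71.1 gives N ≥ 11.518, so the minimum integer is 12.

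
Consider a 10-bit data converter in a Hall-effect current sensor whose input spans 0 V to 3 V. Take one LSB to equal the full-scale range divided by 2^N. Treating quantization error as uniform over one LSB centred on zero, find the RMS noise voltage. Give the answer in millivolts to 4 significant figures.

Range is 3 V.
LSB = 3 V / 2^10 = 2.92969 mV.
RMS of a uniform error over width LSB is LSB/√12 = 0.8457 mV.

0.8457 mV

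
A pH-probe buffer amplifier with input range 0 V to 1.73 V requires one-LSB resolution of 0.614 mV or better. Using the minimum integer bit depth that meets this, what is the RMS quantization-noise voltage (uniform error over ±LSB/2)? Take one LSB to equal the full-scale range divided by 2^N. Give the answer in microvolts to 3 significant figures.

122 µV

Span = 1.73 V.
Need 2^N ≥ 1.73 V / 0.614 mV = 2818 → N_min = 12.
LSB = 1.73 V ÷ 2^12 = 1.73/4096 V = 422.36 µV.
V_rms = LSB/√12 = 122 µV.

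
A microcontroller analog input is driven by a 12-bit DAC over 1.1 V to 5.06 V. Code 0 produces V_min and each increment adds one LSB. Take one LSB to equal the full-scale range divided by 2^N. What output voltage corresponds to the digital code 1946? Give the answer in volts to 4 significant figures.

2.981 V

The full-scale span is 5.06 − (1.1) = 3.96 V. LSB = 3.96 V / 2^12.
V_out = V_min + code × LSB = 1.1 V + 1946 × 3.96 V / 4096
      = 1.1 + 1.88139 = 2.98139 V.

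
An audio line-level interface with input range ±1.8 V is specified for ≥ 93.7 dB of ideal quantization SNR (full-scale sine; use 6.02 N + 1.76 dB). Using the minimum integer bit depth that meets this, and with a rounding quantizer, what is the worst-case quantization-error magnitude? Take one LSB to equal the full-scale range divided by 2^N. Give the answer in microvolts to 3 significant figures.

Span: 1.8 V − (-1.8 V) = 3.6 V.
Solving 6.02 N ≥ 93.7 − 1.76: N ≥ 15.272. Round up → N = 16.
LSB = 3.6 V ÷ 2^16 = 3.6/65536 V = 54.932 µV.
|e|_max = LSB/2 = 27.5 µV.

27.5 µV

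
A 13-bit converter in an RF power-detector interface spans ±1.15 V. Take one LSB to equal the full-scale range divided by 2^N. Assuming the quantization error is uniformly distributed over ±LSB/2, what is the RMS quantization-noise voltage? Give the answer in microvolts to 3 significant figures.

Full-scale range = 1.15 V − (-1.15 V) = 2.3 V.
Step size = 2.3/8192 V = 280.76 µV.
For a uniform distribution on [−LSB/2, +LSB/2], V_rms = LSB/√12 = 280.76 µV/3.4641 = 81.0 µV.

81.0 µV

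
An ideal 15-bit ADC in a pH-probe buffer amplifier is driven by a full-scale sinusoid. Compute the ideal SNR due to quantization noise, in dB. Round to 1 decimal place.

92.1 dB

SNR = 6.02·15 + 1.76 = 92.06 dB.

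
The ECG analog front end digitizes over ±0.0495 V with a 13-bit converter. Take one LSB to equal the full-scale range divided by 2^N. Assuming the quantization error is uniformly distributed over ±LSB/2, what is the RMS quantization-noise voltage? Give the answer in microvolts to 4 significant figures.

The full-scale span is 0.0495 − (-0.0495) = 0.099 V.
LSB = 0.099 V ÷ 2^13 = 0.099/8192 V = 12.0850 µV.
For a uniform distribution on [−LSB/2, +LSB/2], V_rms = LSB/√12 = 12.0850 µV/3.4641 = 3.489 µV.

3.489 µV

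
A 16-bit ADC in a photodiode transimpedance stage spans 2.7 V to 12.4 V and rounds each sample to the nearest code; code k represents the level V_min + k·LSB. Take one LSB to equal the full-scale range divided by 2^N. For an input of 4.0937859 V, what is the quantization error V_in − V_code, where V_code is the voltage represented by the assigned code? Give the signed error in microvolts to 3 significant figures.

Span: 12.4 V − (2.7 V) = 9.7 V. LSB = 9.7 V / 2^16 ≈ 148.0 µV.
Position in LSBs: (4.0937859 − (2.7)) × 65536/9.7 = 9416.8199; rounding gives k = 9417.
Reconstructed level: 2.7 + 9417 × 9.7/65536 V = 4.0938125610 V.
e = 4.0937859 − (4.0938125610) = −26.7 µV.

−26.7 µV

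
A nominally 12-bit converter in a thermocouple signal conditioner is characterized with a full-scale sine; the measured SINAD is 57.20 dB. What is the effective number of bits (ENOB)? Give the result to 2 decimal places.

9.21 bits

ENOB = (57.20 − 1.76)/6.02 = 9.2093 bits.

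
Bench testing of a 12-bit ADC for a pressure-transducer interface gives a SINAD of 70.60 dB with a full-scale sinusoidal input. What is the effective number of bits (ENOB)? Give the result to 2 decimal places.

Inverting SNR = 6.02 N + 1.76: N_eff = (70.60 − 1.76)/6.02 = 11.4352.

11.44 bits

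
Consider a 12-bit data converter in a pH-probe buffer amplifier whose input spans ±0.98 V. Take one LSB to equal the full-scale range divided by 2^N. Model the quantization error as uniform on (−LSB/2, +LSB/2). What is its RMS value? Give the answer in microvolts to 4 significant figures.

Range = 0.98 − (-0.98) = 1.96 V.
LSB = 1.96 V / 2^12 = 478.516 µV.
V_rms = LSB/√12 = 478.516 µV / √12 = 138.1 µV.

138.1 µV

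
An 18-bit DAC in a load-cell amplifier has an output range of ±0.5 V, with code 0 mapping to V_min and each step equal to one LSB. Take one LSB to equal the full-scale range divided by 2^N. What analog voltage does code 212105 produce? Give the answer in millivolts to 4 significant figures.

The full-scale span is 0.5 − (-0.5) = 1 V. LSB = 1 V / 2^18.
V_out = -0.5 + 212105 × (1/262144) V
      = -0.5 + 0.809116 = 0.309116 V.

309.1 mV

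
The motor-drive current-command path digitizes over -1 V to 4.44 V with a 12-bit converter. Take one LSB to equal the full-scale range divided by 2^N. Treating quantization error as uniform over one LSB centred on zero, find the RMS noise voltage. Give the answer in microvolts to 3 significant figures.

383 µV

Full-scale range = 4.44 V − (-1 V) = 5.44 V.
LSB = 5.44 V / 2^12 = 1.3281 mV.
σ_q = LSB/√12 = 1.3281 mV/3.4641 = 383 µV.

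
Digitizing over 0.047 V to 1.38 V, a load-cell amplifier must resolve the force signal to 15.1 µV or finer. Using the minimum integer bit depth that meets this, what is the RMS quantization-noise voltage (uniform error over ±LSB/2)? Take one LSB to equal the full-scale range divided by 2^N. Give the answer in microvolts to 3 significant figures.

2.94 µV

Range = 1.38 − (0.047) = 1.333 V.
1.333 V / 15.1 µV = 88280. Since 2^16 = 65536 and 2^17 = 131072, N = 17.
LSB = 1.333 V ÷ 2^17 = 1.333/131072 V = 10.170 µV.
σ_q = LSB/√12 = 10.170 µV/3.4641 = 2.94 µV.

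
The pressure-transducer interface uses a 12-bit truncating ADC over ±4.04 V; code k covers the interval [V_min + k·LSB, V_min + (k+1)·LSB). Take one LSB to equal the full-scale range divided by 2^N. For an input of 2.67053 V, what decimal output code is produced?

Span: 4.04 V − (-4.04 V) = 8.08 V. LSB = 8.08 V / 2^12 ≈ 1.973 mV.
(V_in − V_min) × 2^12/range = (2.67053 − (-4.04)) × 4096/8.08 = 3401.774.
Floor → code = 3401.

3401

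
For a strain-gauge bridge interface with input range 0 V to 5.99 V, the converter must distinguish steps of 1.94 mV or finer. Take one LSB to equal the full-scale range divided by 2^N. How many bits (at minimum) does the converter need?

12 bits

Range is 5.99 V.
Levels needed ≥ 5.99/1.94 mV = 3088. 2^12 = 4096 suffices, so N_min = 12.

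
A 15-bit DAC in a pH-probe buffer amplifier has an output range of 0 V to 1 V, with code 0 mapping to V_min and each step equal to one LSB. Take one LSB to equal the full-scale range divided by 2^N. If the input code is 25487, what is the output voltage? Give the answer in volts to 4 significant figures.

Range is 1 V. LSB = 1 V / 2^15.
Output = V_min + (25487/32768) × range = 0 + 0.777802 × 1 V
      = 0 V + 0.777802 V = 0.777802 V.

0.7778 V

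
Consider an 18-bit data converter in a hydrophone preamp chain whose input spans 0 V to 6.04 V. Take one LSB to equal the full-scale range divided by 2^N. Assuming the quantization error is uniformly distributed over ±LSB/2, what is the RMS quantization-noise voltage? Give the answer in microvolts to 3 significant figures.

Range is 6.04 V.
LSB = 6.04 V / 2^18 = 23.041 µV.
V_rms = LSB/√12 = 23.041 µV / √12 = 6.65 µV.

6.65 µV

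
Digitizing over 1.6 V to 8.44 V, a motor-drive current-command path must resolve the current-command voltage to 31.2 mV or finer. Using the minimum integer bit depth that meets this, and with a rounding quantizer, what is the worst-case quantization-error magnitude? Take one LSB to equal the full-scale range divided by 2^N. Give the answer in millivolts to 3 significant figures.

Range = 8.44 − (1.6) = 6.84 V.
Need 2^N ≥ 6.84 V / 31.2 mV = 219.2 → N_min = 8.
LSB = 6.84 V ÷ 2^8 = 6.84/256 V = 26.719 mV.
Half an LSB is 13.4 mV.

13.4 mV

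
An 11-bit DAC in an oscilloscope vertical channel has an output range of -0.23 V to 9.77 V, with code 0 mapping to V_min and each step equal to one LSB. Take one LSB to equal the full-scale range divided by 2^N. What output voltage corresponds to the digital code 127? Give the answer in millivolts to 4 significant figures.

The full-scale span is 9.77 − (-0.23) = 10 V. LSB = 10 V / 2^11.
V_out = -0.23 + 127 × (10/2048) V
      = -0.23 + 0.620117 = 0.390117 V.

390.1 mV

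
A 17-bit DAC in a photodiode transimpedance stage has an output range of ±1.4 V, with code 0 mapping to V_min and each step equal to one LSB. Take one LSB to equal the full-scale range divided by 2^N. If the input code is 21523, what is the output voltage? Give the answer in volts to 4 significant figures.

Span: 1.4 V − (-1.4 V) = 2.8 V. LSB = 2.8 V / 2^17.
V_out = -1.4 + 21523 × (2.8/131072) V
      = -1.4 V + 0.459781 V = -0.940219 V.

-0.9402 V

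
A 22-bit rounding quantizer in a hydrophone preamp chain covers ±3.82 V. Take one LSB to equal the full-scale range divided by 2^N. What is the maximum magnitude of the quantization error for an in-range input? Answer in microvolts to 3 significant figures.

Range = 3.82 − (-3.82) = 7.64 V.
LSB = 7.64 V ÷ 2^22 = 7.64/4194304 V = 1.8215 µV.
|e|_max = LSB/2 = 0.911 µV.

0.911 µV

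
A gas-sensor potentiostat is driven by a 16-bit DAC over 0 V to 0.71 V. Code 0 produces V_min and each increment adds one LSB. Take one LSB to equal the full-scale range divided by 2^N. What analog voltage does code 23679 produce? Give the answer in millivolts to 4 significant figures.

Full-scale range = 0.71 V. LSB = 0.71 V / 2^16.
V_out = 0 + 23679 × (0.71/65536) V
      = 0 V + 0.256532 V = 0.256532 V.

256.5 mV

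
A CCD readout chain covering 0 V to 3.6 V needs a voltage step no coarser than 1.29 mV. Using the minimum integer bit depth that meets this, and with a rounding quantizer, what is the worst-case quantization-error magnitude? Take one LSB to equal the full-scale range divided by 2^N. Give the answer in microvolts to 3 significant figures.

439 µV

Span = 3.6 V.
Required number of levels: 3.6/1.29 mV = 2790.7; smallest N with 2^N ≥ that is 12.
LSB = 3.6 V ÷ 2^12 = 3.6/4096 V = 0.87891 mV.
Half an LSB is 439 µV.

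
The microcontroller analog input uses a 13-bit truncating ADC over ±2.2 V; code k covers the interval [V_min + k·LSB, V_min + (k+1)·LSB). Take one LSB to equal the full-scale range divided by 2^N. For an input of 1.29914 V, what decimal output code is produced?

6514

The full-scale span is 2.2 − (-2.2) = 4.4 V. LSB = 4.4 V / 2^13 ≈ 0.5371 mV.
V_in − V_min = 1.29914 − (-2.2) = 3.49914 V.
Divide by LSB: 3.49914 × 8192/4.4 = 6514.7625.
Truncating gives code 6514.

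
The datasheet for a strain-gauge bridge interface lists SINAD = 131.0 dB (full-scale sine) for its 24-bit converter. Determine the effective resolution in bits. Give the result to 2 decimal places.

21.47 bits

ENOB = (131.0 − 1.76)/6.02 = 21.4684 bits.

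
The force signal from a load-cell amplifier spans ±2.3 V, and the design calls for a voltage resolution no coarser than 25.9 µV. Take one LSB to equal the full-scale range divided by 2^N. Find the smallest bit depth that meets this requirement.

18 bits

Full-scale range = 2.3 V − (-2.3 V) = 4.6 V.
Need 2^N ≥ 4.6 V / 25.9 µV = 177600 → N_min = 18.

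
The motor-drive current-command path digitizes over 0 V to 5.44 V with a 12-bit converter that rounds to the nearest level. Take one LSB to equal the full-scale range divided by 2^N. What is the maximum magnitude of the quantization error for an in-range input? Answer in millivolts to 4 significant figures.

0.6641 mV

Full-scale range = 5.44 V.
LSB = 5.44 V / 2^12 = 1.32813 mV.
Worst-case error for round-to-nearest is half an LSB: 0.6641 mV.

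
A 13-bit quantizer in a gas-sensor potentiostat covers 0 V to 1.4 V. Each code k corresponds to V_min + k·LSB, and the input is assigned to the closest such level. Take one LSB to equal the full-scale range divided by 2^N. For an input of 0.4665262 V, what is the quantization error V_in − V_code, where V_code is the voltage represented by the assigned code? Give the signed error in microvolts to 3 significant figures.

−26.5 µV

Span = 1.4 V. LSB = 1.4 V / 2^13 ≈ 170.9 µV.
(V_in − V_min)/LSB = (0.4665262 − (0)) × 8192/1.4 = 2729.8447 → nearest code k = 2730.
Reconstructed level: 0 + 2730 × 1.4/8192 V = 0.4665527344 V.
e = 0.4665262 − (0.4665527344) = −26.5 µV.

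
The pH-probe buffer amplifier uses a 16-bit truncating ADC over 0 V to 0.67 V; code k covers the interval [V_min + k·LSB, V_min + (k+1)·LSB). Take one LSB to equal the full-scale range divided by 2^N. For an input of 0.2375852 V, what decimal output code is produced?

Span = 0.67 V. LSB = 0.67 V / 2^16 ≈ 10.22 µV.
V_in − V_min = 0.2375852 − (0) = 0.2375852 V.
Divide by LSB: 0.2375852 × 65536/0.67 = 23239.3786.
Truncating gives code 23239.

23239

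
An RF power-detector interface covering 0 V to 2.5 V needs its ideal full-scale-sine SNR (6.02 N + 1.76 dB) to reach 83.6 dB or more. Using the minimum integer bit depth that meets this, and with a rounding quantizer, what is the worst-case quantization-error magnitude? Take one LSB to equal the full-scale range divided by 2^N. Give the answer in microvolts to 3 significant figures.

76.3 µV

Span = 2.5 V.
Solving 6.02 N ≥ 83.6 − 1.76: N ≥ 13.595. Round up → N = 14.
Step size = 2.5/16384 V = 152.59 µV.
Max error for round-to-nearest is LSB/2 = 76.3 µV.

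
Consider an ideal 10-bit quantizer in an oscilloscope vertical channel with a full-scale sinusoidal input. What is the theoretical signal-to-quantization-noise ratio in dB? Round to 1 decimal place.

Ideal quantization SNR: 6.02 × 10 + 1.76 dB = 62.0 dB.

62.0 dB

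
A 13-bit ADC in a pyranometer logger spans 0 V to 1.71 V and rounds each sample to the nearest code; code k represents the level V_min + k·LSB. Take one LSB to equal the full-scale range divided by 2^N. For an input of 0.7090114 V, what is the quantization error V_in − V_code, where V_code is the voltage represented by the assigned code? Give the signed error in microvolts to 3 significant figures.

Full-scale range = 1.71 V. LSB = 1.71 V / 2^13 ≈ 208.7 µV.
Position in LSBs: (0.7090114 − (0)) × 8192/1.71 = 3396.6207; rounding gives k = 3397.
V_code = V_min + k × range/2^13 = 0 + 3397 × 1.71/8192 = 0.7090905762 V.
e = 0.7090114 − (0.7090905762) = −79.2 µV.

−79.2 µV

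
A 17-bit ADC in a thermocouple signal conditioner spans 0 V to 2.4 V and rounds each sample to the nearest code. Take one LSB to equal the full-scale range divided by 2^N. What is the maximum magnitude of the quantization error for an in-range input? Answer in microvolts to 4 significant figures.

9.155 µV

Range is 2.4 V.
LSB = 2.4 V ÷ 2^17 = 2.4/131072 V = 18.3105 µV.
Worst-case error for round-to-nearest is half an LSB: 9.155 µV.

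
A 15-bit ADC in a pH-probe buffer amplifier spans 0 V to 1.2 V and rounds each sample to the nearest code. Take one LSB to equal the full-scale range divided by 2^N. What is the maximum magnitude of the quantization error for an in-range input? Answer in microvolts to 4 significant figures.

Span = 1.2 V.
LSB = 1.2 V ÷ 2^15 = 1.2/32768 V = 36.6211 µV.
A rounding quantizer has |error| ≤ LSB/2 = 18.31 µV.

18.31 µV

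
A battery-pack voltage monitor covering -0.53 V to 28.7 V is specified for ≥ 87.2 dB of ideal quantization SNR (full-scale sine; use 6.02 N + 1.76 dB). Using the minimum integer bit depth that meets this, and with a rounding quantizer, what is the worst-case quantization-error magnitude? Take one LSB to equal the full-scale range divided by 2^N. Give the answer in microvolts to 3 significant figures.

446 µV

The full-scale span is 28.7 − (-0.53) = 29.23 V.
N ≥ (87.2 − 1.76)/6.02 = 14.193 → N_min = 15.
LSB = 29.23 V / 2^15 = 0.89203 mV.
|e|_max = LSB/2 = 446 µV.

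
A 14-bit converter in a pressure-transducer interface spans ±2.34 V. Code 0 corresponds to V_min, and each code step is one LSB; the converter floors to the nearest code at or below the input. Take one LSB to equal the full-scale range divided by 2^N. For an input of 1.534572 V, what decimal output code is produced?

Span: 2.34 V − (-2.34 V) = 4.68 V. LSB = 4.68 V / 2^14 ≈ 285.6 µV.
V_in − V_min = 1.534572 − (-2.34) = 3.874572 V.
Divide by LSB: 3.874572 × 16384/4.68 = 13564.3136.
Truncating gives code 13564.

13564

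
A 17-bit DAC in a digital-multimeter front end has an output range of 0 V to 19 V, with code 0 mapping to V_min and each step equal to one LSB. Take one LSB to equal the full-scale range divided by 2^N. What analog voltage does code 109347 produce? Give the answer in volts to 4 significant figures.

15.85 V

V_FS = 19 V. LSB = 19 V / 2^17.
V_out = 0 + 109347 × (19/131072) V
      = 0 + 15.8508 = 15.8508 V.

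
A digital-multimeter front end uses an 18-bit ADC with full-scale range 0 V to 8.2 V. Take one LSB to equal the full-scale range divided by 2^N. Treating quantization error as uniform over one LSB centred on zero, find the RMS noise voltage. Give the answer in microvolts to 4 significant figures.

V_FS = 8.2 V.
LSB = 8.2 V ÷ 2^18 = 8.2/262144 V = 31.2805 µV.
For a uniform distribution on [−LSB/2, +LSB/2], V_rms = LSB/√12 = 31.2805 µV/3.4641 = 9.030 µV.

9.030 µV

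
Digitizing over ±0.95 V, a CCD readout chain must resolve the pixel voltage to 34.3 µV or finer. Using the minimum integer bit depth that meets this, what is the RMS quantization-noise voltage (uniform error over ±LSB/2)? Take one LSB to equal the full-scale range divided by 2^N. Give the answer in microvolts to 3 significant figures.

Full-scale range = 0.95 V − (-0.95 V) = 1.9 V.
1.9 V / 34.3 µV = 55390. Since 2^15 = 32768 and 2^16 = 65536, N = 16.
LSB = 1.9 V ÷ 2^16 = 1.9/65536 V = 28.992 µV.
RMS noise = LSB/√12 = 8.37 µV.

8.37 µV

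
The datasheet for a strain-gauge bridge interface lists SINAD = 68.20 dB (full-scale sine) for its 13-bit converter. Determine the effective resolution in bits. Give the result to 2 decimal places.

11.04 bits

(68.20 − 1.76) / 6.02 = 66.44/6.02 = 11.0365 effective bits.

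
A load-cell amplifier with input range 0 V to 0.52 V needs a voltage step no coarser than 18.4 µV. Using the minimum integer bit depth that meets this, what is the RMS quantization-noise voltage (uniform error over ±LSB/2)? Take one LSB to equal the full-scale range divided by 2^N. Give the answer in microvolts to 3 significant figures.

Range is 0.52 V.
0.52 V / 18.4 µV = 28260. Since 2^14 = 16384 and 2^15 = 32768, N = 15.
LSB = 0.52 V ÷ 2^15 = 0.52/32768 V = 15.869 µV.
V_rms = LSB/√12 = 4.58 µV.

4.58 µV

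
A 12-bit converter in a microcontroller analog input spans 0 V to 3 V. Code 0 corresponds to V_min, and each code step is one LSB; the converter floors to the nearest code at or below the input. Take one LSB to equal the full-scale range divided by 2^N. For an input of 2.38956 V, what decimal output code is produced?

3262

Span = 3 V. LSB = 3 V / 2^12 ≈ 0.7324 mV.
code = ⌊(V_in − V_min)/LSB⌋ = ⌊(V_in − V_min) × 2^12 / range⌋
     = ⌊(2.38956 − (0)) × 4096 / 3⌋ = ⌊2.38956 × 4096/3⌋
     = ⌊3262.546⌋ = 3262.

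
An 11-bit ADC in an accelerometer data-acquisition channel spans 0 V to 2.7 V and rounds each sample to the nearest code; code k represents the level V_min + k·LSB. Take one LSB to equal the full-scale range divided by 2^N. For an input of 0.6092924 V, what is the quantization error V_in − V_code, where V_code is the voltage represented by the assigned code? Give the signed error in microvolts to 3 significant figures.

Range is 2.7 V. LSB = 2.7 V / 2^11 ≈ 1.318 mV.
Position in LSBs: (0.6092924 − (0)) × 2048/2.7 = 462.1596; rounding gives k = 462.
V_code = 0 + (462/2048) × 2.7 = 0.6090820313 V.
e = 0.6092924 − (0.6090820313) = +210 µV.

+210 µV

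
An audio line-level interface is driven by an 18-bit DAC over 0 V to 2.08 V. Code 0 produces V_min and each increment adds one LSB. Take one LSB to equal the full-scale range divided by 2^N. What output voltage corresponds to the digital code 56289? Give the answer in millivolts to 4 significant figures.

446.6 mV

Span = 2.08 V. LSB = 2.08 V / 2^18.
V_out = 0 + 56289 × (2.08/262144) V
      = 0 V + 0.446629 V = 0.446629 V.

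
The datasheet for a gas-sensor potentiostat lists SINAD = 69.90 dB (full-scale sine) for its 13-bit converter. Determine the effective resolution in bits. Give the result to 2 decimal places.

ENOB = (69.90 − 1.76)/6.02 = 11.3189 bits.

11.32 bits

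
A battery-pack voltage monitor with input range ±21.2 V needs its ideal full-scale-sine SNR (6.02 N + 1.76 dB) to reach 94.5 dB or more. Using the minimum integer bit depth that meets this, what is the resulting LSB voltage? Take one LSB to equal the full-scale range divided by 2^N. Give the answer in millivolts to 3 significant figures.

Full-scale range = 21.2 V − (-21.2 V) = 42.4 V.
6.02 N + 1.76 ≥ 94.5 gives N ≥ 15.405, so the minimum integer is 16.
One LSB is 42.4 V / 65536 = 0.647 mV.

0.647 mV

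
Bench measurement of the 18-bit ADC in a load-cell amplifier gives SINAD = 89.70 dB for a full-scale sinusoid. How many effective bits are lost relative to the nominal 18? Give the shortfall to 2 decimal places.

Effective bits = (89.70 − 1.76)/6.02 = 14.6080.
Shortfall = 18 − 14.6080 = 3.3920 bits.

3.39 bits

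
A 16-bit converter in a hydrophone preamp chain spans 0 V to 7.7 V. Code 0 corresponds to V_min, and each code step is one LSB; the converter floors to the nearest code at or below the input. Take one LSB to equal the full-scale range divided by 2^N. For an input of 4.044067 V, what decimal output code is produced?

34419

Range is 7.7 V. LSB = 7.7 V / 2^16 ≈ 117.5 µV.
(V_in − V_min) × 2^16/range = (4.044067 − (0)) × 65536/7.7 = 34419.737.
Floor → code = 34419.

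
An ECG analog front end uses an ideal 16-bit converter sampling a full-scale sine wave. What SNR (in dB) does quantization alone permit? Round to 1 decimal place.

SNR = 6.02·16 + 1.76 = 98.08 dB.

98.1 dB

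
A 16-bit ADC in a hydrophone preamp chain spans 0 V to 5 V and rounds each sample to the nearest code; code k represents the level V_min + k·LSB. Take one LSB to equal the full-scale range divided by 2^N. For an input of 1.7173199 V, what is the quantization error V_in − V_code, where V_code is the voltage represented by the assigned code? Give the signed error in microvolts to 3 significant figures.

+19.5 µV

V_FS = 5 V. LSB = 5 V / 2^16 ≈ 76.29 µV.
Position in LSBs: (1.7173199 − (0)) × 65536/5 = 22509.2554; rounding gives k = 22509.
V_code = V_min + k × range/2^16 = 0 + 22509 × 5/65536 = 1.7173004150 V.
V_in − V_code = 1.7173199 − (1.7173004150) = +19.5 µV.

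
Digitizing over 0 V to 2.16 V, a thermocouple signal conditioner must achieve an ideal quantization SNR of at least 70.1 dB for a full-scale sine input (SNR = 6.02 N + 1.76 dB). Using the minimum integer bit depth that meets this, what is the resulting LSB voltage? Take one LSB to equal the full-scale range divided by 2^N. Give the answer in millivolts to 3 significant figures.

0.527 mV

Span = 2.16 V.
Solving 6.02 N ≥ 70.1 − 1.76: N ≥ 11.352. Round up → N = 12.
LSB = 2.16 V ÷ 2^12 = 2.16/4096 V = 0.527 mV.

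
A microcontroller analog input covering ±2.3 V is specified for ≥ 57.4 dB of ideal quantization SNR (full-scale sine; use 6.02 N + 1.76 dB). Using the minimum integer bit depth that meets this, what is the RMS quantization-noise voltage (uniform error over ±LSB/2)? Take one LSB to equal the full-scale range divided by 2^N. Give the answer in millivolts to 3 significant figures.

1.30 mV

Range = 2.3 − (-2.3) = 4.6 V.
Required N = ⌈(57.4 − 1.76)/6.02⌉ = ⌈9.243⌉ = 10.
Step size = 4.6/1024 V = 4.4922 mV.
V_rms = LSB/√12 = 1.30 mV.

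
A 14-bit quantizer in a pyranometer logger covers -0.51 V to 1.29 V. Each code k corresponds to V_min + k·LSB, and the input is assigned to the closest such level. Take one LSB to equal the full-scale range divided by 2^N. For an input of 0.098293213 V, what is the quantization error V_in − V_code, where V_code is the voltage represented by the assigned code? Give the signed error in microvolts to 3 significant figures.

−19.8 µV

Span: 1.29 V − (-0.51 V) = 1.8 V. LSB = 1.8 V / 2^14 ≈ 109.9 µV.
(V_in − V_min)/LSB = (0.098293213 − (-0.51)) × 16384/1.8 = 5536.8200 → nearest code k = 5537.
Reconstructed level: -0.51 + 5537 × 1.8/16384 V = 0.098312988281 V.
Error = V_in − V_code = 0.098293213 − (0.098312988281) = −19.8 µV.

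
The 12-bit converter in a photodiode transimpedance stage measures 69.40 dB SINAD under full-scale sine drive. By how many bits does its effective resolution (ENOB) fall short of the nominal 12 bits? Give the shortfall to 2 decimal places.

N_eff = (69.40 − 1.76)/6.02 = 11.2359 bits.
Shortfall = 12 − 11.2359 = 0.7641 bits.

0.76 bits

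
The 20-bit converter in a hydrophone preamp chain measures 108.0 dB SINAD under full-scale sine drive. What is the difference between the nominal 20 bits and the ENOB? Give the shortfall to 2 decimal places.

ENOB = (SINAD − 1.76)/6.02 = (108.0 − 1.76)/6.02 = 17.6478 bits.
20 − 17.6478 = 2.35 bits below nominal.

2.35 bits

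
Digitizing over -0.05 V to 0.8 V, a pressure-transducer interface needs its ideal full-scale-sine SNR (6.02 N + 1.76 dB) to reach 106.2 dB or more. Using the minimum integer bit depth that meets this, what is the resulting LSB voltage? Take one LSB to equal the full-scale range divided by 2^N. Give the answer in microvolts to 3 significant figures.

3.24 µV

Full-scale range = 0.8 V − (-0.05 V) = 0.85 V.
Solving 6.02 N ≥ 106.2 − 1.76: N ≥ 17.349. Round up → N = 18.
LSB = 0.85 V ÷ 2^18 = 0.85/262144 V = 3.24 µV.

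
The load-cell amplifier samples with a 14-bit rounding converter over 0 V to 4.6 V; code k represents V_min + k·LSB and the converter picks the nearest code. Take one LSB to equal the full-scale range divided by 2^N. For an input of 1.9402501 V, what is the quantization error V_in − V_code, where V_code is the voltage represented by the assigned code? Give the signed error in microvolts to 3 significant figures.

−94.1 µV

V_FS = 4.6 V. LSB = 4.6 V / 2^14 ≈ 280.8 µV.
(1.9402501 − (0)) / LSB = 1.9402501 × 16384/4.6 = 6910.6647. Nearest integer: k = 6911.
Reconstructed level: 0 + 6911 × 4.6/16384 V = 1.9403442383 V.
e = 1.9402501 − (1.9403442383) = −94.1 µV.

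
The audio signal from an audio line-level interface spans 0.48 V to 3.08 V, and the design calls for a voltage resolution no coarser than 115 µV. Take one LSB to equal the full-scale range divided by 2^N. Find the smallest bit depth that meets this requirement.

15 bits

The full-scale span is 3.08 − (0.48) = 2.6 V.
2.6 V / 115 µV = 22610. Since 2^14 = 16384 and 2^15 = 32768, N = 15.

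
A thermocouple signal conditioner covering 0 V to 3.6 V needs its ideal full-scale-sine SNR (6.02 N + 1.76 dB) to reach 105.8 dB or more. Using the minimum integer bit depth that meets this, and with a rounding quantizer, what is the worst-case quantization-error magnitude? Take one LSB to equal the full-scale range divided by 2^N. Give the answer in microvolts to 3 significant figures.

6.87 µV

V_FS = 3.6 V.
Solving 6.02 N ≥ 105.8 − 1.76: N ≥ 17.282. Round up → N = 18.
LSB = 3.6 V / 2^18 = 13.733 µV.
Max error for round-to-nearest is LSB/2 = 6.87 µV.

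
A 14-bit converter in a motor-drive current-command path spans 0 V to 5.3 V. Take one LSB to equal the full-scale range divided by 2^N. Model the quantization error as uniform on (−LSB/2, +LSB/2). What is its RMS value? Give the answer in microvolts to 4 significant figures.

Range is 5.3 V.
LSB = 5.3 V / 2^14 = 323.486 µV.
For a uniform distribution on [−LSB/2, +LSB/2], V_rms = LSB/√12 = 323.486 µV/3.4641 = 93.38 µV.

93.38 µV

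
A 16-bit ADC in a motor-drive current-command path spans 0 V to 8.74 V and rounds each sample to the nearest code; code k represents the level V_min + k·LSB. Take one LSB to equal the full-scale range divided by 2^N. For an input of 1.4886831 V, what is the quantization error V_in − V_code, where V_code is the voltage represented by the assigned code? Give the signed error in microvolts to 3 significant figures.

−34.9 µV

Span = 8.74 V. LSB = 8.74 V / 2^16 ≈ 133.4 µV.
(1.4886831 − (0)) / LSB = 1.4886831 × 65536/8.74 = 11162.7386. Nearest integer: k = 11163.
Reconstructed level: 0 + 11163 × 8.74/65536 V = 1.4887179565 V.
e = 1.4886831 − (1.4887179565) = −34.9 µV.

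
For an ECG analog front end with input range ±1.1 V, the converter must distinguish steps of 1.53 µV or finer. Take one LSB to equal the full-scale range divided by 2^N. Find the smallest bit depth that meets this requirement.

21 bits

Range = 1.1 − (-1.1) = 2.2 V.
Levels needed ≥ 2.2/1.53 µV = 1.438e6. 2^21 = 2097152 suffices, so N_min = 21.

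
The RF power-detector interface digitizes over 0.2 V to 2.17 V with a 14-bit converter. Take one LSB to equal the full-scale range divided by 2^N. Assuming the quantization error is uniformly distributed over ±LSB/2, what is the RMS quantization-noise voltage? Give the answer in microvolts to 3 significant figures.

The full-scale span is 2.17 − (0.2) = 1.97 V.
LSB = 1.97 V ÷ 2^14 = 1.97/16384 V = 120.24 µV.
For a uniform distribution on [−LSB/2, +LSB/2], V_rms = LSB/√12 = 120.24 µV/3.4641 = 34.7 µV.

34.7 µV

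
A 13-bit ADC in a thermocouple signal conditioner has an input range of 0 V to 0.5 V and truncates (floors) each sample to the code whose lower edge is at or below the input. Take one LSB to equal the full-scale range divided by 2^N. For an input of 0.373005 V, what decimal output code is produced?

Range is 0.5 V. LSB = 0.5 V / 2^13 ≈ 61.04 µV.
V_in − V_min = 0.373005 − (0) = 0.373005 V.
Divide by LSB: 0.373005 × 8192/0.5 = 6111.3139.
Truncating gives code 6111.

6111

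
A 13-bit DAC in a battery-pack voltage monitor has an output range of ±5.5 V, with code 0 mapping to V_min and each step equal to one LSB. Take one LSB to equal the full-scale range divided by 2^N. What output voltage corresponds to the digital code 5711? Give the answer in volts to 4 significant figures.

2.169 V

Range = 5.5 − (-5.5) = 11 V. LSB = 11 V / 2^13.
V_out = V_min + code × LSB = -5.5 V + 5711 × 11 V / 8192
      = -5.5 V + 7.66858 V = 2.16858 V.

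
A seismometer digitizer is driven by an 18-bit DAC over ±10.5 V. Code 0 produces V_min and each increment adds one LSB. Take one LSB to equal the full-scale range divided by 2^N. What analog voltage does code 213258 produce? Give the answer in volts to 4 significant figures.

Full-scale range = 10.5 V − (-10.5 V) = 21 V. LSB = 21 V / 2^18.
V_out = -10.5 + 213258 × (21/262144) V
      = -10.5 V + 17.0838 V = 6.58381 V.

6.584 V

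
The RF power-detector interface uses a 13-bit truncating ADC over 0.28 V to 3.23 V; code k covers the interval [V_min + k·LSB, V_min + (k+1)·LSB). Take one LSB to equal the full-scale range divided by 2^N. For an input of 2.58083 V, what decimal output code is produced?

6389

Span: 3.23 V − (0.28 V) = 2.95 V. LSB = 2.95 V / 2^13 ≈ 360.1 µV.
(V_in − V_min) × 2^13/range = (2.58083 − (0.28)) × 8192/2.95 = 6389.288.
Floor → code = 6389.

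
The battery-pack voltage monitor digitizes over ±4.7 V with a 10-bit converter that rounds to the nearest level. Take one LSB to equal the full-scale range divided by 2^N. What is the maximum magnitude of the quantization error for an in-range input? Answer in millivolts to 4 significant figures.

Full-scale range = 4.7 V − (-4.7 V) = 9.4 V.
LSB = 9.4 V ÷ 2^10 = 9.4/1024 V = 9.17969 mV.
A rounding quantizer has |error| ≤ LSB/2 = 4.590 mV.

4.590 mV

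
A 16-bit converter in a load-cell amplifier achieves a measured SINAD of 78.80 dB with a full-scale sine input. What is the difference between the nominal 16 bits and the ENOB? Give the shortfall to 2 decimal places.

N_eff = (78.80 − 1.76)/6.02 = 12.7973 bits.
16 − 12.7973 = 3.20 bits below nominal.

3.20 bits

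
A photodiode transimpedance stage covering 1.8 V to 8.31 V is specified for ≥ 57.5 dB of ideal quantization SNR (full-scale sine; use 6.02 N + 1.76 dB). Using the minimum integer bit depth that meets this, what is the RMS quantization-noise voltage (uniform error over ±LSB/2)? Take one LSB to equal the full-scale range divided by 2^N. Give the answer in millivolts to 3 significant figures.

1.84 mV

Span: 8.31 V − (1.8 V) = 6.51 V.
Solving 6.02 N ≥ 57.5 − 1.76: N ≥ 9.259. Round up → N = 10.
LSB = 6.51 V / 2^10 = 6.3574 mV.
RMS noise = LSB/√12 = 1.84 mV.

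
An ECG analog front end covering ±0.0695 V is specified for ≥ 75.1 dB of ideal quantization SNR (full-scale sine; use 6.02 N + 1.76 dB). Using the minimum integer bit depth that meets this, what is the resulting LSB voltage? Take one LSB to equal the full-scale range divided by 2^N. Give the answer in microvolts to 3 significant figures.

Full-scale range = 0.0695 V − (-0.0695 V) = 0.139 V.
N ≥ (75.1 − 1.76)/6.02 = 12.183 → N_min = 13.
LSB = 0.139 V / 2^13 = 17.0 µV.

17.0 µV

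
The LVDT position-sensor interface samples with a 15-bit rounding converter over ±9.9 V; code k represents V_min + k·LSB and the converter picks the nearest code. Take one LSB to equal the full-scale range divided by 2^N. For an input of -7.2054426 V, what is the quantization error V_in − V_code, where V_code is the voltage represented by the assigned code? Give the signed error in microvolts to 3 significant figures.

+215 µV

Span: 9.9 V − (-9.9 V) = 19.8 V. LSB = 19.8 V / 2^15 ≈ 0.6042 mV.
(-7.2054426 − (-9.9)) / LSB = 2.6945574 × 32768/19.8 = 4459.3564. Nearest integer: k = 4459.
Reconstructed level: -9.9 + 4459 × 19.8/32768 V = -7.2056579590 V.
e = -7.2054426 − (-7.2056579590) = +215 µV.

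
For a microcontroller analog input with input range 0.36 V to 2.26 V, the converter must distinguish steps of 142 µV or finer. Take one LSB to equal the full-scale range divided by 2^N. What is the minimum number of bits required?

14 bits

Range = 2.26 − (0.36) = 1.9 V.
Required number of levels: 1.9/142 µV = 13380; smallest N with 2^N ≥ that is 14.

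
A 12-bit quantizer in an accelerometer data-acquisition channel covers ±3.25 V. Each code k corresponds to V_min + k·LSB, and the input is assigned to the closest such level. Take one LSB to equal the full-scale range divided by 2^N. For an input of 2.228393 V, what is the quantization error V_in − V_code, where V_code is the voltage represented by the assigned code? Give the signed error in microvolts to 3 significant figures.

Full-scale range = 3.25 V − (-3.25 V) = 6.5 V. LSB = 6.5 V / 2^12 ≈ 1.587 mV.
(V_in − V_min)/LSB = (2.228393 − (-3.25)) × 4096/6.5 = 3452.2304 → nearest code k = 3452.
V_code = -3.25 + (3452/4096) × 6.5 = 2.228027344 V.
e = 2.228393 − (2.228027344) = +366 µV.

+366 µV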